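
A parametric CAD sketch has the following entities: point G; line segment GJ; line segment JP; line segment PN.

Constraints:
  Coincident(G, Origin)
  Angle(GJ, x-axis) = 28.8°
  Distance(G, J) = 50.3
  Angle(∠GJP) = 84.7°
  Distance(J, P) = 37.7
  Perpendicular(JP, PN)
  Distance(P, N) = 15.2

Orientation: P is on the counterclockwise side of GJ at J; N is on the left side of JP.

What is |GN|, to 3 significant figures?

48.1

G is at the origin; GJ runs at 28.8° with length 50.3, so J = 50.3·(cos 28.8°, sin 28.8°) = (44.1, 24.2). ∠GJP = 84.7°, so JP runs at 28.8° + (180° − 84.7°) = 124° from the x-axis; with |JP| = 37.7, P = J + 37.7·(cos 124°, sin 124°) = (22.9, 55.5). The perpendicularity gives PN at right angles to JP; with |PN| = 15.2 on the left of JP, N = P + 15.2·(-0.828, -0.561) = (10.4, 46.9). Then |GN| = |N − G| = 48.1.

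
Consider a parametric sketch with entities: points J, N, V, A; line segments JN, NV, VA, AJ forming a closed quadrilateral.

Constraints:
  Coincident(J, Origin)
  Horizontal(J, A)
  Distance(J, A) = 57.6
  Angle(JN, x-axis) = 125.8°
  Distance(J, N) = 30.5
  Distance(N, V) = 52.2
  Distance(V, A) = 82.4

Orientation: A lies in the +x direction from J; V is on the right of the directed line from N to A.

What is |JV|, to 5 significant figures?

33.996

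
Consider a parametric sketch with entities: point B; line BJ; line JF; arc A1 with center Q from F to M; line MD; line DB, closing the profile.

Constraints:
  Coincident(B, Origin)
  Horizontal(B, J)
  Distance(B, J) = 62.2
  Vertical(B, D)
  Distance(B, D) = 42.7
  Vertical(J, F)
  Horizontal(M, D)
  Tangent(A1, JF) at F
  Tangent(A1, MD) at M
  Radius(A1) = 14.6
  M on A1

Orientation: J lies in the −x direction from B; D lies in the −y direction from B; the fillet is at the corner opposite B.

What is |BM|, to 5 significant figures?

63.946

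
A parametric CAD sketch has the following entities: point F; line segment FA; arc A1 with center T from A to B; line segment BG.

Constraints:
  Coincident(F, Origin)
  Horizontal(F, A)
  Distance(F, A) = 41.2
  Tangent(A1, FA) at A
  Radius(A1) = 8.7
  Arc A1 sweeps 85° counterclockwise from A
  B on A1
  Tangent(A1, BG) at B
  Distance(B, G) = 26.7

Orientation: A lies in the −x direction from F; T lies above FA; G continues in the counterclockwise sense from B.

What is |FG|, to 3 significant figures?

45.9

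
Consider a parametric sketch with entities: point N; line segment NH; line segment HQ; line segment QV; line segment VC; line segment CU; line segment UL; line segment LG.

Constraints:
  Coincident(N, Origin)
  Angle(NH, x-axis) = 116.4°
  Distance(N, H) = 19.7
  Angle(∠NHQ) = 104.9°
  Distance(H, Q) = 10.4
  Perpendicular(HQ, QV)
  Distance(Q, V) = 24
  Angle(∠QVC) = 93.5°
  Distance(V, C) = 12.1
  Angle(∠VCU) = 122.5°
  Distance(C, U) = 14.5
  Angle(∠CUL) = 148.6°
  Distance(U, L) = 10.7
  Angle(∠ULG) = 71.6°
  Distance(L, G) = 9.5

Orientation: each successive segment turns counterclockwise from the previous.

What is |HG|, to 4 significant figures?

4.960

∠CUL = 148.6° gives UL at 96.90° from the x-axis; with |UL| = 10.7, L = (2.544, 17.55). ∠ULG = 71.6° gives LG at -154.7° from the x-axis; with |LG| = 9.5, G = (-6.045, 13.49). Then |HG| = |G − H| = 4.960.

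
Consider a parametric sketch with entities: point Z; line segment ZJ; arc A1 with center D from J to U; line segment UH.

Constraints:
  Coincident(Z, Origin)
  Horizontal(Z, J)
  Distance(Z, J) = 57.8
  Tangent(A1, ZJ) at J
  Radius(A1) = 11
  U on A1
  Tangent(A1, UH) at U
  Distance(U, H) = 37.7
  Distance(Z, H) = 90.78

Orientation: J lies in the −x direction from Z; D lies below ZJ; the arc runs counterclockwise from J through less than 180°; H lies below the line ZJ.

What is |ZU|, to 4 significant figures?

68.73

Z is at the origin; ZJ is horizontal with |ZJ| = 57.8 and J on the −x side, so J = (-57.80, 0.000). The tangent condition forces DJ to be normal to ZJ, so D = J + (0, -11) = (-57.80, -11.00). Since DU ⟂ UH (tangency), |DH| = √(11.0² + 37.7²) = 39.27 regardless of where U sits on A1. So H lies on both circle(Z, 90.78) and circle(D, 39.27); the below-ZJ intersection is H = (-79.58, -43.68). U is the foot of the tangent from H: U = (-68.30, -7.707).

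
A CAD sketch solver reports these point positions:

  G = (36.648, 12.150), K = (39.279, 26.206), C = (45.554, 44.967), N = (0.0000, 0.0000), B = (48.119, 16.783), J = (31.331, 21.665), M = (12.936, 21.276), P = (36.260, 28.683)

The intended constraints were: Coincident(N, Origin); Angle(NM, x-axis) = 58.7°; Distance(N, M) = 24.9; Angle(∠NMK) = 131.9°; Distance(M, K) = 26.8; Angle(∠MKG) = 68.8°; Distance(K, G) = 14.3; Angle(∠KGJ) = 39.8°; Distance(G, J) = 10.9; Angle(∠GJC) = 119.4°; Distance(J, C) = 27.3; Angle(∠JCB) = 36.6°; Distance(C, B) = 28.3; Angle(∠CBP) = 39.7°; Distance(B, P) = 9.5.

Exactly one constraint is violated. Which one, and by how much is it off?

Distance(B, P) = 9.5 — off by 7.30.

N = (0.00, 0.00) ✓; NM at 58.70° ✓; |NM| = 24.90 ✓; ∠NMK = 131.9° ✓; |MK| = 26.80 ✓; ∠MKG = 68.80° ✓; |KG| = 14.30 ✓; ∠KGJ = 39.80° ✓; |GJ| = 10.90 ✓; ∠GJC = 119.4° ✓; |JC| = 27.30 ✓; ∠JCB = 36.60° ✓; |CB| = 28.30 ✓; ∠CBP = 39.70° ✓; |BP| = 16.80 ✗.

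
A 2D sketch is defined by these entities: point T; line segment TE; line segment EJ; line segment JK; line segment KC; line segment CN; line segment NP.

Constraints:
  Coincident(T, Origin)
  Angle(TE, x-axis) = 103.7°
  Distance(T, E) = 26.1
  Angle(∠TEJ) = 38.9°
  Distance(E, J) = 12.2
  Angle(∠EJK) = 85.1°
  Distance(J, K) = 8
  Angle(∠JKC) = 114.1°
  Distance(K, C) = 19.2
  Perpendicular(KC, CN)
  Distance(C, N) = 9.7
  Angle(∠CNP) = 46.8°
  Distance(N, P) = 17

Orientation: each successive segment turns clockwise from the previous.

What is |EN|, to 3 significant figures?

11.1

T is at the origin; TE runs at 103.7° with length 26.1, so E = (-6.18, 25.4). ∠TEJ = 38.9° gives EJ at -37.4° from the x-axis; with |EJ| = 12.2, J = (3.51, 17.9). ∠EJK = 85.1° gives JK at -132° from the x-axis; with |JK| = 8.0, K = (-1.87, 12.0). ∠JKC = 114.1° gives KC at 162° from the x-axis; with |KC| = 19.2, C = (-20.1, 18.0). KC is perpendicular to CN, so CN runs at 71.8°; with |CN| = 9.7, N = (-17.1, 27.2). Then |EN| = |N − E| = 11.1.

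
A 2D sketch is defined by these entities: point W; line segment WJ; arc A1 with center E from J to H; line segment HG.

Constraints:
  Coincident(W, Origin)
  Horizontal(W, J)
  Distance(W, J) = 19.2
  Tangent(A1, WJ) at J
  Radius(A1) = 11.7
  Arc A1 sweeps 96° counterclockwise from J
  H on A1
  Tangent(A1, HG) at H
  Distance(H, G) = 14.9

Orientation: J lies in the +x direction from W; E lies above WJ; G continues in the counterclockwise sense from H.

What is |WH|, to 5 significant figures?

33.434

Since A1 is tangent to WJ there, EJ ⟂ WJ, so E = J + (0, 11.7) = (19.200, 11.700). On A1, J sits at bearing -90° from E; a 96° counterclockwise sweep puts H at bearing 6°, so H = E + 11.7·(cos 6°, sin 6°) = (30.836, 12.923). Then |WH| = |H − W| = 33.434.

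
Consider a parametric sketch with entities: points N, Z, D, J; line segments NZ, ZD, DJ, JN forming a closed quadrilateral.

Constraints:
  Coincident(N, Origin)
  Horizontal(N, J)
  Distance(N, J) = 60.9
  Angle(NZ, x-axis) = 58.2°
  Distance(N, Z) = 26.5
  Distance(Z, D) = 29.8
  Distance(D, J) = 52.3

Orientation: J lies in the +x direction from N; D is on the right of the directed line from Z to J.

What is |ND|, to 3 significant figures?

11.4

N is at the origin; N and J share the same y with |NJ| = 60.9 and J in +x, so J = (60.9, 0). NZ runs at 58.2° with |NZ| = 26.5, so Z = (14.0, 22.5). D is determined by |ZD| = 29.8 and |DJ| = 52.3 together: it lies at the intersection of circle(Z, 29.8) and circle(J, 52.3). With |ZJ| = 52.1, the foot of the radical line on ZJ is 8.29 from Z and the perpendicular offset is √(29.8² − 8.29²) = 28.6. Taking the right-of-ZJ solution: D = (9.05, -6.87).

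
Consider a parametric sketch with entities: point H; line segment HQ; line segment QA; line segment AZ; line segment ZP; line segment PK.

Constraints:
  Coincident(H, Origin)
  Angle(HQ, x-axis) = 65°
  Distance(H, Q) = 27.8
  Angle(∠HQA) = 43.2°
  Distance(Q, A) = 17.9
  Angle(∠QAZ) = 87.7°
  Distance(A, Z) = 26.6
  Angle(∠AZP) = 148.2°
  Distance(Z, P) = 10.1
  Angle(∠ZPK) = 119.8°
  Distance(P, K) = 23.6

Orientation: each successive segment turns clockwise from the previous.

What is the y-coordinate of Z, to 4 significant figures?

0.9035

H is at the origin; HQ runs at 65.0° with length 27.8, so Q = (11.75, 25.20). ∠HQA = 43.2° gives QA at -71.80° from the x-axis; with |QA| = 17.9, A = (17.34, 8.191). ∠QAZ = 87.7° gives AZ at -164.1° from the x-axis; with |AZ| = 26.6, Z = (-8.243, 0.9035). So Z.y = 0.9035.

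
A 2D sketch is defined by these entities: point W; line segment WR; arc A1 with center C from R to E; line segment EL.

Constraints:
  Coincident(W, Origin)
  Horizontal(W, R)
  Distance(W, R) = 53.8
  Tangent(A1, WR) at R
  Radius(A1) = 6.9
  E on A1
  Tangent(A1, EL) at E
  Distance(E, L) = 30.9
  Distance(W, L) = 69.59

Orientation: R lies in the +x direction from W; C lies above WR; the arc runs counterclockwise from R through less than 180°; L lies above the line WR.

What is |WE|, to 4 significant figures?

61.13

W is at the origin; WR is horizontal with |WR| = 53.8 and R on the +x side, so R = (53.80, 0.000). A1 meets WR tangentially, so CR is at right angles to WR, so C = R + (0, 6.9) = (53.80, 6.900). Since CE ⟂ EL (tangency), |CL| = √(6.9² + 30.9²) = 31.66 regardless of where E sits on A1. So L lies on both circle(W, 69.59) and circle(C, 31.66); the above-WR intersection is L = (58.13, 38.26). E is the foot of the tangent from L: E = (60.68, 7.470).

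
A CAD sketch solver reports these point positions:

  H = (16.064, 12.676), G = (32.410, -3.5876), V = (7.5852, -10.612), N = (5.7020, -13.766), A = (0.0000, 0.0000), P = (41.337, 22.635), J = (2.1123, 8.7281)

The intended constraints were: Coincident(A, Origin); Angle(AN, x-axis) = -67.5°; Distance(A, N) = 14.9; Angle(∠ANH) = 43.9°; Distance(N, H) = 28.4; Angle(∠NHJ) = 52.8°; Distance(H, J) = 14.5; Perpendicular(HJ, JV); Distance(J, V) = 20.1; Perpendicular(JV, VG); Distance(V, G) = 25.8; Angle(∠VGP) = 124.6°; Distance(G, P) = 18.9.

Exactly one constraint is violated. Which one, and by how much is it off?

Distance(G, P) = 18.9 — off by 8.80.

A = (0.00, 0.00) ✓; AN at -67.50° ✓; |AN| = 14.90 ✓; ∠ANH = 43.90° ✓; |NH| = 28.40 ✓; ∠NHJ = 52.80° ✓; |HJ| = 14.50 ✓; ∠(HJ, JV) = 90.00° ✓; |JV| = 20.10 ✓; ∠(JV, VG) = 90.00° ✓; |VG| = 25.80 ✓; ∠VGP = 124.6° ✓; |GP| = 27.70 ✗.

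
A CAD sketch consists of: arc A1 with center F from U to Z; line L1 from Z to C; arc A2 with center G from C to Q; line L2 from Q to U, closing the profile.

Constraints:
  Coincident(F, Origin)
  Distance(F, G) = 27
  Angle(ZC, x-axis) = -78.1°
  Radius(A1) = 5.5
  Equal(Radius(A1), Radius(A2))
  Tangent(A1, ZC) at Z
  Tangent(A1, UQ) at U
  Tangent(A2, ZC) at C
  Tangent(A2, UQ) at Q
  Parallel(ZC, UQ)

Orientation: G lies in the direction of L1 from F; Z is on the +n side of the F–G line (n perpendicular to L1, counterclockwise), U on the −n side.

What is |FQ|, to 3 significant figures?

27.6

The slot axis is L1's direction at -78.1°, so u = (cos -78.1°, sin -78.1°) = (0.206, -0.979) and n = (−sin -78.1°, cos -78.1°) = (0.979, 0.206). F is at the origin and G lies 27.0 along u from F, so G = 27.0·u = (5.57, -26.4). Tangency of A1 to both parallel lines with radius 5.5 puts Z and U at F ± 5.5·n: Z = (5.38, 1.13), U = (-5.38, -1.13). Equal radii place C and Q the same way about G: C = G + 5.5·n = (10.9, -25.3), Q = G − 5.5·n = (0.186, -27.6). Then |FQ| = |Q − F| = 27.6.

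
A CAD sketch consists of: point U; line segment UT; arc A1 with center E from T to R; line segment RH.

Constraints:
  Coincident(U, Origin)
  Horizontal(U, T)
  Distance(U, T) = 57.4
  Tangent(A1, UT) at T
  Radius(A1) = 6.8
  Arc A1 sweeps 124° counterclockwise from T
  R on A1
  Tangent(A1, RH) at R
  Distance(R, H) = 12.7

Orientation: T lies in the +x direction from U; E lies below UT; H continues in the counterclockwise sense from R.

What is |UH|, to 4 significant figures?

62.54

U is at the origin; UT is horizontal with |UT| = 57.4 and T on the +x side, so T = (57.40, 0.000). A1 meets UT tangentially, so ET is at right angles to UT, so E = T + (0, -6.8) = (57.40, -6.800). On A1, T sits at bearing 90° from E; a 124° counterclockwise sweep puts R at bearing 214°, so R = E + 6.8·(cos 214°, sin 214°) = (51.76, -10.60). A1 meets RH tangentially, so ER is at right angles to RH, so RH runs along (−sin 214°, cos 214°); with |RH| = 12.7, H = (58.86, -21.13). Then |UH| = |H − U| = 62.54.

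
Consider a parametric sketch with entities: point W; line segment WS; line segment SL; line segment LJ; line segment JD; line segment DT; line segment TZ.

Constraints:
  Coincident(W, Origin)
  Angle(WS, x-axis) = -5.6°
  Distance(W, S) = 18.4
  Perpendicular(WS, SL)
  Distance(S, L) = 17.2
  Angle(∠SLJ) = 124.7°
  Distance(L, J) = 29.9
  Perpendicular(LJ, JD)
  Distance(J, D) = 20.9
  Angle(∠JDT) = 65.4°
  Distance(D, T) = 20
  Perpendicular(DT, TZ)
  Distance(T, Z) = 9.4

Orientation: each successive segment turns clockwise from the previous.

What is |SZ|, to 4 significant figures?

27.36

W is at the origin; WS runs at -5.6° with length 18.4, so S = (18.31, -1.796). WS ⟂ SL, so SL runs at -95.60°; with |SL| = 17.2, L = (16.63, -18.91). ∠SLJ = 124.7° gives LJ at -150.9° from the x-axis; with |LJ| = 29.9, J = (-9.492, -33.45). The perpendicularity gives JD at right angles to LJ, so JD runs at 119.1°; with |JD| = 20.9, D = (-19.66, -15.19). ∠JDT = 65.4° gives DT at 4.500° from the x-axis; with |DT| = 20.0, T = (0.2819, -13.62). DT ⟂ TZ, so TZ runs at -85.50°; with |TZ| = 9.4, Z = (1.019, -22.99). Then |SZ| = |Z − S| = 27.36.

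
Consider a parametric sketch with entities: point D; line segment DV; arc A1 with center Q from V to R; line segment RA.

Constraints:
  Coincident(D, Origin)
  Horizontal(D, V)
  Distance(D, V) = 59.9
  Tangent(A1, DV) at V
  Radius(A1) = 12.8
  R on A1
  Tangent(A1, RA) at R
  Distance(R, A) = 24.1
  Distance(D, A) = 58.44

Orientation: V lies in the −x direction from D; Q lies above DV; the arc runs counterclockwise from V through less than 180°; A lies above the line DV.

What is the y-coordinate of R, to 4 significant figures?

12.14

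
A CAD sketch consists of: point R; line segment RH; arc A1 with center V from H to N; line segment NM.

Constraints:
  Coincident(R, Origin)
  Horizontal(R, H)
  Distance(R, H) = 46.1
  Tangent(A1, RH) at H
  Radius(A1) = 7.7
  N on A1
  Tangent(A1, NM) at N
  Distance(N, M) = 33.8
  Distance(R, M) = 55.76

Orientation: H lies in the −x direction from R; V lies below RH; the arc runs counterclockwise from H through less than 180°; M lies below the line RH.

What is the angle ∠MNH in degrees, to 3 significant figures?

121°

Checks: |VN| = 7.700 ✓; ∠(VN, NM) = 90.00° ✓; |NM| = 33.80 ✓; |RM| = 55.76 ✓.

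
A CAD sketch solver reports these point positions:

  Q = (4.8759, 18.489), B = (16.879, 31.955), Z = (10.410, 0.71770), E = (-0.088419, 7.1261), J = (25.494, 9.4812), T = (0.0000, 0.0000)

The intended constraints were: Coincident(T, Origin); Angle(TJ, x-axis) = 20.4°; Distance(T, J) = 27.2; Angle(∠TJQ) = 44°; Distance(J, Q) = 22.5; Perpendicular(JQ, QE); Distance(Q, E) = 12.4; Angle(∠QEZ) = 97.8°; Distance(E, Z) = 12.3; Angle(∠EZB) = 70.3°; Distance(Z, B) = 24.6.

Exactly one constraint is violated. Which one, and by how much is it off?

Distance(Z, B) = 24.6 — off by 7.30.

T = (0.00, 0.00) ✓; TJ at 20.40° ✓; |TJ| = 27.20 ✓; ∠TJQ = 44.00° ✓; |JQ| = 22.50 ✓; ∠(JQ, QE) = 90.00° ✓; |QE| = 12.40 ✓; ∠QEZ = 97.80° ✓; |EZ| = 12.30 ✓; ∠EZB = 70.30° ✓; |ZB| = 31.90 ✗.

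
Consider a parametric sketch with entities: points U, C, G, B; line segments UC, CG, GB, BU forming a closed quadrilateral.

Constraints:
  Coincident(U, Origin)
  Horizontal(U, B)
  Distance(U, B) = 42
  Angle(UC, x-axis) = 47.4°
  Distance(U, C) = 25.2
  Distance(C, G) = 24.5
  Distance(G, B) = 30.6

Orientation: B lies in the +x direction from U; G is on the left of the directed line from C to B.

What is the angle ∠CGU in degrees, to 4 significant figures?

9.369°

Checks: |CG| = 24.50 ✓; |GB| = 30.60 ✓.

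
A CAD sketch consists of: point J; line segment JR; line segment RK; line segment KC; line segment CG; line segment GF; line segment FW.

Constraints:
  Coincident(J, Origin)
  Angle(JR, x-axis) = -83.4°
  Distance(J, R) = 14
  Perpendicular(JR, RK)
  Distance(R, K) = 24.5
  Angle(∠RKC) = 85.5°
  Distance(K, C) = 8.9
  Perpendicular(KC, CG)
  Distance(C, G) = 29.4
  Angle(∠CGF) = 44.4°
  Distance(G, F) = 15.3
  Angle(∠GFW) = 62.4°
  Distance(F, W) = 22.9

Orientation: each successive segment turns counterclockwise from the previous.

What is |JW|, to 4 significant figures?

12.23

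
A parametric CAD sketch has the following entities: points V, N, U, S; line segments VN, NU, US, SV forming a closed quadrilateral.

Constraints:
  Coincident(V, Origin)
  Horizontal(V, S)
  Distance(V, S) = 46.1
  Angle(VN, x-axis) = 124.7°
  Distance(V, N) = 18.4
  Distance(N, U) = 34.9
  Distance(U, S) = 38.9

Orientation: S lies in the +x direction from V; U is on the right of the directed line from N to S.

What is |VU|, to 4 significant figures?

16.50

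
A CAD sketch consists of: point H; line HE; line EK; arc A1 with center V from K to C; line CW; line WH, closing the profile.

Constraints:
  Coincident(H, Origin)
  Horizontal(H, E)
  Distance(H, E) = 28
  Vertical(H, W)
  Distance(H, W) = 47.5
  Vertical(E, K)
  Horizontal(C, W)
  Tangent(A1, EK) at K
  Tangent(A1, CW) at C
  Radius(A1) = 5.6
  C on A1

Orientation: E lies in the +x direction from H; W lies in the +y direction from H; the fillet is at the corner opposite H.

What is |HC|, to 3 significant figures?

52.5

The virtual corner opposite H is at (28.0, 47.5). A1 meets EK tangentially, so VK is at right angles to EK and since A1 is tangent to CW there, VC ⟂ CW, with radius 5.6, so the center V sits 5.6 in from both sides at V = (22.4, 41.9). That places the tangent points at K = (28.0, 41.9) on EK and C = (22.4, 47.5) on CW. Then |HC| = |C − H| = 52.5.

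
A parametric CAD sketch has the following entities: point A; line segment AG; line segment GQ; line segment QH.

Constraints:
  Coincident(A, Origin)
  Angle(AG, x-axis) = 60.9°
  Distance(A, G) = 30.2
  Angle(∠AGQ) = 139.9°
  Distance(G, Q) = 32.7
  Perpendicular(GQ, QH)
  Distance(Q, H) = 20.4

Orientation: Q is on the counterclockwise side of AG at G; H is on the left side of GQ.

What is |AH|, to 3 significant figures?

55.8

∠AGQ = 139.9°, so GQ runs at 60.9° + (180° − 139.9°) = 101° from the x-axis; with |GQ| = 32.7, Q = G + 32.7·(cos 101°, sin 101°) = (8.45, 58.5). GQ ⟂ QH; with |QH| = 20.4 on the left of GQ, H = Q + 20.4·(-0.982, -0.191) = (-11.6, 54.6). Then |AH| = |H − A| = 55.8.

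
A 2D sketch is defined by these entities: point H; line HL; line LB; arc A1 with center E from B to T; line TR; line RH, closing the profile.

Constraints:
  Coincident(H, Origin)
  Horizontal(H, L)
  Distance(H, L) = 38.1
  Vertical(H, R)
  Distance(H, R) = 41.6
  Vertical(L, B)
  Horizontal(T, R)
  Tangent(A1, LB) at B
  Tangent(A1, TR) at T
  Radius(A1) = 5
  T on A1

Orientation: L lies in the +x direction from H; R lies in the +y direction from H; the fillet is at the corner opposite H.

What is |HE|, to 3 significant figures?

49.3

HR is vertical with |HR| = 41.6 and R on the +y side, so R = (0.00, 41.6). The virtual corner opposite H is at (38.1, 41.6). The tangent condition forces EB to be normal to LB and tangency of A1 to TR means the radius ET is perpendicular to TR, with radius 5.0, so the center E sits 5.0 in from both sides at E = (33.1, 36.6). Then |HE| = |E − H| = 49.3.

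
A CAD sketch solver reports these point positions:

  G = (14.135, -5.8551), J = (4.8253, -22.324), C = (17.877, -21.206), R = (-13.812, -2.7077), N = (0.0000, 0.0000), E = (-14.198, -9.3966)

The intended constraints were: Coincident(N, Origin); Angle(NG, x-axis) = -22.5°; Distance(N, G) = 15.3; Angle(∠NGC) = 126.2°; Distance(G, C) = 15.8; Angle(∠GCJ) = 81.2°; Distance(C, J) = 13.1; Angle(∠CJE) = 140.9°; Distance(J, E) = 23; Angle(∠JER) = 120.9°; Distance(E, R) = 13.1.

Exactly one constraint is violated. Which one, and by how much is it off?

Distance(E, R) = 13.1 — off by 6.40.

N = (0.00, 0.00) ✓; NG at -22.50° ✓; |NG| = 15.30 ✓; ∠NGC = 126.2° ✓; |GC| = 15.80 ✓; ∠GCJ = 81.20° ✓; |CJ| = 13.10 ✓; ∠CJE = 140.9° ✓; |JE| = 23.00 ✓; ∠JER = 120.9° ✓; |ER| = 6.700 ✗.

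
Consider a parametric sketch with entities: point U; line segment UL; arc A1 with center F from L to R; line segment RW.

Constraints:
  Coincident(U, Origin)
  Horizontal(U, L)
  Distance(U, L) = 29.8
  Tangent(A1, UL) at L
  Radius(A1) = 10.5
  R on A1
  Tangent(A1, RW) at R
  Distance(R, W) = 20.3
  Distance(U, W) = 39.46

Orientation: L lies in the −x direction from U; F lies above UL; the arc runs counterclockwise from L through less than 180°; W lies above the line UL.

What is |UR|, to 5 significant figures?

22.958

U is at the origin; U and L share the same y with |UL| = 29.8 and L on the −x side, so L = (-29.800, 0.0000). Since A1 is tangent to UL there, FL ⟂ UL, so F = L + (0, 10.5) = (-29.800, 10.500). Since FR ⟂ RW (tangency), |FW| = √(10.5² + 20.3²) = 22.855 regardless of where R sits on A1. So W lies on both circle(U, 39.46) and circle(F, 22.855); the above-UL intersection is W = (-22.751, 32.241). R is the foot of the tangent from W: R = (-19.441, 12.213).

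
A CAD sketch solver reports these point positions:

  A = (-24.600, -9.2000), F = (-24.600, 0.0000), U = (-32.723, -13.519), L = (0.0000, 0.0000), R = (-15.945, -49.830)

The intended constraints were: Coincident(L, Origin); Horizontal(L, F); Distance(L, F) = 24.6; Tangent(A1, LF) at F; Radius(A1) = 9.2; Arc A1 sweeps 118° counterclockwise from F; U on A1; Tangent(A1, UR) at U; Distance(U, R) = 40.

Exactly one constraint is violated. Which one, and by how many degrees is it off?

Tangent(A1, UR) at U — off by 3.20°.

L = (0.00, 0.00) ✓; L.y = 0.00, F.y = 0.00 ✓; |LF| = 24.60 ✓; ∠(AF, FL) = 90.00° ✓; |AF| = 9.200 ✓; bearing(A→U) − bearing(A→F) = 118.0° ✓; |AU| = 9.200 ✓; ∠(AU, UR) = 93.20° ✗; |UR| = 40.00 ✓.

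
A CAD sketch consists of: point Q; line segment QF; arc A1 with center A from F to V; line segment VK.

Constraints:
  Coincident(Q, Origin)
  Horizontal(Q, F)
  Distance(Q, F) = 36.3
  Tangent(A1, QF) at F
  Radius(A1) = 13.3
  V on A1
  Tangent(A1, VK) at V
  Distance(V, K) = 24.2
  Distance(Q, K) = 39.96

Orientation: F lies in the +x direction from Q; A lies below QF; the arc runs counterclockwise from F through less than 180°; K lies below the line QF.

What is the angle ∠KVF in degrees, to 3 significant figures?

140°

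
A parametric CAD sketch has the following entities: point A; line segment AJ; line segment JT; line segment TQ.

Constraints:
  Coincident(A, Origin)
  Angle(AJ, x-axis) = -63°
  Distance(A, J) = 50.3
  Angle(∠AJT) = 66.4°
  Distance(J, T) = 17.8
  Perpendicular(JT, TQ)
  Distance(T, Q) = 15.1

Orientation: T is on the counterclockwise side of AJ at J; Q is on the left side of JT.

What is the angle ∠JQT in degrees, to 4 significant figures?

49.69°

A is at the origin; AJ runs at -63.0° with length 50.3, so J = 50.3·(cos -63.0°, sin -63.0°) = (22.84, -44.82). ∠AJT = 66.4°, so JT runs at -63.0° + (180° − 66.4°) = 50.60° from the x-axis; with |JT| = 17.8, T = J + 17.8·(cos 50.60°, sin 50.60°) = (34.13, -31.06). JT ⟂ TQ; with |TQ| = 15.1 on the left of JT, Q = T + 15.1·(-0.7727, 0.6347) = (22.47, -21.48). Then cos ∠JQT = QJ·QT / (|QJ||QT|), giving 49.69°.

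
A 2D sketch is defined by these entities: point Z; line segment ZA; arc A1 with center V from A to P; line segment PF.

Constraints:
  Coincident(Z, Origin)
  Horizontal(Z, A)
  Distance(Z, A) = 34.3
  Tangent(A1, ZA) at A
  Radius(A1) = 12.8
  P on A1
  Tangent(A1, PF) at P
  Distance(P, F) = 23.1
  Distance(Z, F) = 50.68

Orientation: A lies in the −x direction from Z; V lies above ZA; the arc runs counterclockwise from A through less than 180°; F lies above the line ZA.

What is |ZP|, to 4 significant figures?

28.99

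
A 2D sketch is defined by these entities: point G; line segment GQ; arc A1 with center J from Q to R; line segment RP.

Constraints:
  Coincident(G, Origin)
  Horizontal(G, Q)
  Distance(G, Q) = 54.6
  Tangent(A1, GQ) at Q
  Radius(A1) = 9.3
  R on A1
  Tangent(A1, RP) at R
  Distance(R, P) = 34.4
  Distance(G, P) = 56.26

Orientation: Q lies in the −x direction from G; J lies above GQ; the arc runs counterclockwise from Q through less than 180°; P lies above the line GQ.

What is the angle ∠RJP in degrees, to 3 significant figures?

74.9°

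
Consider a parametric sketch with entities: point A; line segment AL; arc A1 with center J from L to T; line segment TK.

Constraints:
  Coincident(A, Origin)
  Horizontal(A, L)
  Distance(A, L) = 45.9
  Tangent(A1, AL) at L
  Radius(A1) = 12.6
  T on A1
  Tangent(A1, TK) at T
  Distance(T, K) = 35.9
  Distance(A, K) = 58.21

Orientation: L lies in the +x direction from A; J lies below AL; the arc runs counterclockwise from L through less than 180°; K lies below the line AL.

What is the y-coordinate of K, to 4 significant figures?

-48.24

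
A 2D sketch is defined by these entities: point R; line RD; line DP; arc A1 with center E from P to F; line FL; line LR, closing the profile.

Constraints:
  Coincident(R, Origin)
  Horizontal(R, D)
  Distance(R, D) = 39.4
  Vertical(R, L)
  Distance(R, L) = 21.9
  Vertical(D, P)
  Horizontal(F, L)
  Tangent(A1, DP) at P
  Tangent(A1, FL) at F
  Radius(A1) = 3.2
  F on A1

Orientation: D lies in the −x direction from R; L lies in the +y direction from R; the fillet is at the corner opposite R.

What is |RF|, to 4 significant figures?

42.31

R is at the origin; R and D share the same y with |RD| = 39.4 and D on the −x side, so D = (-39.40, 0.000). R and L share the same x with |RL| = 21.9 and L on the +y side, so L = (0.000, 21.90). The virtual corner opposite R is at (-39.40, 21.90). A1 meets DP tangentially, so EP is at right angles to DP and A1 meets FL tangentially, so EF is at right angles to FL, with radius 3.2, so the center E sits 3.2 in from both sides at E = (-36.20, 18.70). That places the tangent points at P = (-39.40, 18.70) on DP and F = (-36.20, 21.90) on FL. Then |RF| = |F − R| = 42.31.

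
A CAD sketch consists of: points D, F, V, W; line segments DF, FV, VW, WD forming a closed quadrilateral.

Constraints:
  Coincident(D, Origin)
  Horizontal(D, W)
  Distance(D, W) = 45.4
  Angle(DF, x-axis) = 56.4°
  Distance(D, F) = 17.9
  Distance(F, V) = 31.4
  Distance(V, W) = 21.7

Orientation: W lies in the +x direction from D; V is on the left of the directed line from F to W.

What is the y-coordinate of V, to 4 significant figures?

21.18

Checks: |FV| = 31.40 ✓; |VW| = 21.70 ✓.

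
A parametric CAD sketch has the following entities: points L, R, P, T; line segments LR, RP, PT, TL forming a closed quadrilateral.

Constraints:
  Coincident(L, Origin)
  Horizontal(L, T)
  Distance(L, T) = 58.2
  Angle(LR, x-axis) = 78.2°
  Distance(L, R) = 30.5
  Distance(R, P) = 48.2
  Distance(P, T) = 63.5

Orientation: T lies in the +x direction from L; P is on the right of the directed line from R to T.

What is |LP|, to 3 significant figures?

17.7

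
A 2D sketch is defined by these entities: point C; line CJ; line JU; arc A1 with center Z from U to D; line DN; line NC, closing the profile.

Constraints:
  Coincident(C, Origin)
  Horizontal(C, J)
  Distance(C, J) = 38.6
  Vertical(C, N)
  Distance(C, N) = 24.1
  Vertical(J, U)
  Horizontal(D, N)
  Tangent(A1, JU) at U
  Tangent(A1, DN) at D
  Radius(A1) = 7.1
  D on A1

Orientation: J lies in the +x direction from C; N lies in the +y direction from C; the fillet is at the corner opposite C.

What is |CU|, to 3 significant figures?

42.2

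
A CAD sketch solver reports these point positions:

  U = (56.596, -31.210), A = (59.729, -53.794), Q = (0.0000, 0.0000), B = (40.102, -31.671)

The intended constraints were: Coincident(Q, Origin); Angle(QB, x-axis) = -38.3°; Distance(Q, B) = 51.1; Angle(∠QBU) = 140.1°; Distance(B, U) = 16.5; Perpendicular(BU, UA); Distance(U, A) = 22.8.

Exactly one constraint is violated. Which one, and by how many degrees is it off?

Perpendicular(BU, UA) — off by 6.30°.

Q = (0.00, 0.00) ✓; QB at -38.30° ✓; |QB| = 51.10 ✓; ∠QBU = 140.1° ✓; |BU| = 16.50 ✓; ∠(BU, UA) = 83.70° ✗; |UA| = 22.80 ✓.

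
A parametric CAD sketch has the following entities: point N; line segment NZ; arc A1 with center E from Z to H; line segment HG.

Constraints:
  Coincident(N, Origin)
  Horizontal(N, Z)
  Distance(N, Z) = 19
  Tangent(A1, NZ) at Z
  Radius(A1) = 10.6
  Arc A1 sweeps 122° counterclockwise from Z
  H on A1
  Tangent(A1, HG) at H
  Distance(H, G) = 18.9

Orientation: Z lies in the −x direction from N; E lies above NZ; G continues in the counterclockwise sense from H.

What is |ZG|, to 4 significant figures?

32.26

N is at the origin; NZ is horizontal with |NZ| = 19.0 and Z on the −x side, so Z = (-19.00, 0.000). Tangency of A1 to NZ means the radius EZ is perpendicular to NZ, so E = Z + (0, 10.6) = (-19.00, 10.60). On A1, Z sits at bearing -90° from E; a 122° counterclockwise sweep puts H at bearing 32°, so H = E + 10.6·(cos 32°, sin 32°) = (-10.01, 16.22). Tangency of A1 to HG means the radius EH is perpendicular to HG, so HG runs along (−sin 32°, cos 32°); with |HG| = 18.9, G = (-20.03, 32.25). Then |ZG| = |G − Z| = 32.26.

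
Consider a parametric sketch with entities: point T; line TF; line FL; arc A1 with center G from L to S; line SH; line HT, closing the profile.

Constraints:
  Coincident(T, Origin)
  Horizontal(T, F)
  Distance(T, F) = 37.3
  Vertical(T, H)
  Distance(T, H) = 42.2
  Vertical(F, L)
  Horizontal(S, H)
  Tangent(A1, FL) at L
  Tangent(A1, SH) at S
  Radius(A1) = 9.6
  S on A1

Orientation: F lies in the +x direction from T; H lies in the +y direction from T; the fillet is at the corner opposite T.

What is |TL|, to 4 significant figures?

49.54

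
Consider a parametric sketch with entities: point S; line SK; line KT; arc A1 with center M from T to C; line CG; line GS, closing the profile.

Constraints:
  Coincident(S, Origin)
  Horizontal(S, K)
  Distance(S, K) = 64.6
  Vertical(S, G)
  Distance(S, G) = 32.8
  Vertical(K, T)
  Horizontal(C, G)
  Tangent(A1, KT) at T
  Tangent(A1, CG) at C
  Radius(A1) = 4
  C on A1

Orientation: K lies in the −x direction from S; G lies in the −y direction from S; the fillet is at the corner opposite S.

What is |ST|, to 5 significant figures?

70.729

S is at the origin; S and K share the same y with |SK| = 64.6 and K on the −x side, so K = (-64.600, 0.0000). S and G share the same x with |SG| = 32.8 and G on the −y side, so G = (0.0000, -32.800). The virtual corner opposite S is at (-64.600, -32.800). The tangent condition forces MT to be normal to KT and A1 meets CG tangentially, so MC is at right angles to CG, with radius 4.0, so the center M sits 4.0 in from both sides at M = (-60.600, -28.800). That places the tangent points at T = (-64.600, -28.800) on KT and C = (-60.600, -32.800) on CG. Then |ST| = |T − S| = 70.729.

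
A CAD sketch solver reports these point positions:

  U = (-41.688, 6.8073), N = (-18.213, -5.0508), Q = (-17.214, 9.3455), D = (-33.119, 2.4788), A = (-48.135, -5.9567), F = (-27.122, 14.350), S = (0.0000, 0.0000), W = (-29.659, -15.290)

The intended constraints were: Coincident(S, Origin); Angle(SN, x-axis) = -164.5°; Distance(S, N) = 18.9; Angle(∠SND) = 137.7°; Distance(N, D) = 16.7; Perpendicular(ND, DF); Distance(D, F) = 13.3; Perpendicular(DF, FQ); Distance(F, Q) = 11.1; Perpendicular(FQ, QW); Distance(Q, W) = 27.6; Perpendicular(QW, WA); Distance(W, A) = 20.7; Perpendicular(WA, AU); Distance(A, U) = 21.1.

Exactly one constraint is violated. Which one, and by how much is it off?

Distance(A, U) = 21.1 — off by 6.80.

S = (0.00, 0.00) ✓; SN at -164.5° ✓; |SN| = 18.90 ✓; ∠SND = 137.7° ✓; |ND| = 16.70 ✓; ∠(ND, DF) = 90.00° ✓; |DF| = 13.30 ✓; ∠(DF, FQ) = 90.00° ✓; |FQ| = 11.10 ✓; ∠(FQ, QW) = 90.00° ✓; |QW| = 27.60 ✓; ∠(QW, WA) = 90.00° ✓; |WA| = 20.70 ✓; ∠(WA, AU) = 90.00° ✓; |AU| = 14.30 ✗.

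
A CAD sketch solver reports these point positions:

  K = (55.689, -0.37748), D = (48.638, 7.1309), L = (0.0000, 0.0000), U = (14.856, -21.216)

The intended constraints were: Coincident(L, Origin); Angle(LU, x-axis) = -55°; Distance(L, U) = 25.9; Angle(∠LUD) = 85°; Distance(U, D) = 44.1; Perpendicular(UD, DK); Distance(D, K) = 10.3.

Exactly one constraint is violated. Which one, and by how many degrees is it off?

Perpendicular(UD, DK) — off by 3.20°.

L = (0.00, 0.00) ✓; LU at -55.00° ✓; |LU| = 25.90 ✓; ∠LUD = 85.00° ✓; |UD| = 44.10 ✓; ∠(UD, DK) = 86.80° ✗; |DK| = 10.30 ✓.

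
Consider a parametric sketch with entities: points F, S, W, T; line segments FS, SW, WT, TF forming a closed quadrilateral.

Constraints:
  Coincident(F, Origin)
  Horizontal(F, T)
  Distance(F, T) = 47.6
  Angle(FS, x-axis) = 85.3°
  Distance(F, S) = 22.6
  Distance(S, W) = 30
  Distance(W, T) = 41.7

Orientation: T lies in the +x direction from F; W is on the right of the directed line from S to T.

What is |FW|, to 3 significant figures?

9.64

Checks: |SW| = 30.00 ✓; |WT| = 41.70 ✓.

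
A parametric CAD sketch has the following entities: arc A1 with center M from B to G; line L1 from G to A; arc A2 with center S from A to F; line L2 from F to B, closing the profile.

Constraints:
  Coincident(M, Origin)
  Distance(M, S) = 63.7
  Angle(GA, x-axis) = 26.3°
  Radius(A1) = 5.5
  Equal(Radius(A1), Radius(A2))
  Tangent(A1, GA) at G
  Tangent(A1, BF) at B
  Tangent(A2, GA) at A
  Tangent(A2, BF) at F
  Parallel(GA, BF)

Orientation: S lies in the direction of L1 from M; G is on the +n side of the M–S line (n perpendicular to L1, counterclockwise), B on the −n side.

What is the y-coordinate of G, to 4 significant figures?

4.931

The slot axis is L1's direction at 26.3°, so u = (cos 26.3°, sin 26.3°) = (0.8965, 0.4431) and n = (−sin 26.3°, cos 26.3°) = (-0.4431, 0.8965). M is at the origin and S lies 63.7 along u from M, so S = 63.7·u = (57.11, 28.22). Tangency of A1 to both parallel lines with radius 5.5 puts G and B at M ± 5.5·n: G = (-2.437, 4.931), B = (2.437, -4.931). So G.y = 4.931.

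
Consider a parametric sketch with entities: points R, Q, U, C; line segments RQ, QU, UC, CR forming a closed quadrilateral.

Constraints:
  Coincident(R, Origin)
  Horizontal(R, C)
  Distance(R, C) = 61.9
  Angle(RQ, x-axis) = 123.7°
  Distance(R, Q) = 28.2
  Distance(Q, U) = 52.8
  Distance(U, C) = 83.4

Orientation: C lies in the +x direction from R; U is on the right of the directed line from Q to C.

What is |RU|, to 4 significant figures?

33.50

Checks: |QU| = 52.80 ✓; |UC| = 83.40 ✓.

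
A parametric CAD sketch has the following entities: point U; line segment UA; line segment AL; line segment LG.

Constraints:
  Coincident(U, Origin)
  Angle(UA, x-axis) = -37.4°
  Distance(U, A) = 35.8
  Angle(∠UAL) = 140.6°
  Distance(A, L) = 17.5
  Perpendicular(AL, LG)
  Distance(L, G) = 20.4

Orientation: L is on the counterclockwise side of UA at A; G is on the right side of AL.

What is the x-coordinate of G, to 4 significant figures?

46.64

U is at the origin; UA runs at -37.4° with length 35.8, so A = 35.8·(cos -37.4°, sin -37.4°) = (28.44, -21.74). ∠UAL = 140.6°, so AL runs at -37.4° + (180° − 140.6°) = 2.000° from the x-axis; with |AL| = 17.5, L = A + 17.5·(cos 2.000°, sin 2.000°) = (45.93, -21.13). AL ⟂ LG; with |LG| = 20.4 on the right of AL, G = L + 20.4·(0.03490, -0.9994) = (46.64, -41.52). So G.x = 46.64.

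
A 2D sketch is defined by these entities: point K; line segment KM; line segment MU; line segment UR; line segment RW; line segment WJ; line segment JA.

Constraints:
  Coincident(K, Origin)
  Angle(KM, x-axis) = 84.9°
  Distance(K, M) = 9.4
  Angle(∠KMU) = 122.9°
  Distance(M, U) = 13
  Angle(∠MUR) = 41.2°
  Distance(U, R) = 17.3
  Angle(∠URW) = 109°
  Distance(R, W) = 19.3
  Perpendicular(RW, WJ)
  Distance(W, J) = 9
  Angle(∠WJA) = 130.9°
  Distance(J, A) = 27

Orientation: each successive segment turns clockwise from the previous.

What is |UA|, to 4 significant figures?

11.27

K is at the origin; KM runs at 84.9° with length 9.4, so M = (0.8356, 9.363). ∠KMU = 122.9° gives MU at 27.80° from the x-axis; with |MU| = 13.0, U = (12.34, 15.43). ∠MUR = 41.2° gives UR at -111.0° from the x-axis; with |UR| = 17.3, R = (6.135, -0.7251). ∠URW = 109.0° gives RW at 178.0° from the x-axis; with |RW| = 19.3, W = (-13.15, -0.05157). RW ⟂ WJ, so WJ runs at 88.00°; with |WJ| = 9.0, J = (-12.84, 8.943). ∠WJA = 130.9° gives JA at 38.90° from the x-axis; with |JA| = 27.0, A = (8.174, 25.90). Then |UA| = |A − U| = 11.27.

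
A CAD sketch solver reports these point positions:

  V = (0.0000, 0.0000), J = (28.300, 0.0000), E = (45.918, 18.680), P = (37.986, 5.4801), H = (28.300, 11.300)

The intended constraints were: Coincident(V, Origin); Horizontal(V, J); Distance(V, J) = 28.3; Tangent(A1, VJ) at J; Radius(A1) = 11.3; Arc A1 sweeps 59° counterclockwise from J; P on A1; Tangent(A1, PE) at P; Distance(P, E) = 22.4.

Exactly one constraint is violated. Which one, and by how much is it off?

Distance(P, E) = 22.4 — off by 7.00.

V = (0.00, 0.00) ✓; V.y = 0.00, J.y = 0.00 ✓; |VJ| = 28.30 ✓; ∠(HJ, JV) = 90.00° ✓; |HJ| = 11.30 ✓; bearing(H→P) − bearing(H→J) = 59.00° ✓; |HP| = 11.30 ✓; ∠(HP, PE) = 90.00° ✓; |PE| = 15.40 ✗.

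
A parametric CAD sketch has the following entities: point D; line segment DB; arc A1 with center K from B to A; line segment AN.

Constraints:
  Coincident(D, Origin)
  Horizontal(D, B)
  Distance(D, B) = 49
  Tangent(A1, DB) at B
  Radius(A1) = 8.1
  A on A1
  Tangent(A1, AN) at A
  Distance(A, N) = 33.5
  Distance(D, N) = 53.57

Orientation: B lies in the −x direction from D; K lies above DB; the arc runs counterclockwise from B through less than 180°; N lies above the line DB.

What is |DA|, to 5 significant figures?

41.565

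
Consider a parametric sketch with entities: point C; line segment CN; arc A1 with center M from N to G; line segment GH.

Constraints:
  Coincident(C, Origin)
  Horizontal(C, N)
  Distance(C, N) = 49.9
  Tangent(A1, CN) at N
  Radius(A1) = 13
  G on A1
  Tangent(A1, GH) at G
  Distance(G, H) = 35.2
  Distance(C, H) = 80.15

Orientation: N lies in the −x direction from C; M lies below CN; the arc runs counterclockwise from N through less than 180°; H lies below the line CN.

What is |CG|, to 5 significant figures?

64.097

Checks: C.y = 0.00, N.y = 0.00 ✓; |MG| = 13.00 ✓; ∠(MG, GH) = 90.00° ✓; |GH| = 35.20 ✓; |CH| = 80.15 ✓.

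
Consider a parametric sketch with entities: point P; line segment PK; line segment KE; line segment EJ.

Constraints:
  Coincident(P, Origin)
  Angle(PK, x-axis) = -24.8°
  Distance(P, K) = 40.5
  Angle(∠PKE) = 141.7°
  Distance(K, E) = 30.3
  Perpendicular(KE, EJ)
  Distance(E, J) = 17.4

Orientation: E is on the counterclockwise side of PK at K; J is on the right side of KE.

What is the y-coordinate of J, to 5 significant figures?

-26.834

P is at the origin; PK runs at -24.8° with length 40.5, so K = 40.5·(cos -24.8°, sin -24.8°) = (36.765, -16.988). ∠PKE = 141.7°, so KE runs at -24.8° + (180° − 141.7°) = 13.500° from the x-axis; with |KE| = 30.3, E = K + 30.3·(cos 13.500°, sin 13.500°) = (66.228, -9.9144). KE is perpendicular to EJ; with |EJ| = 17.4 on the right of KE, J = E + 17.4·(0.23345, -0.97237) = (70.290, -26.834). So J.y = -26.834.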